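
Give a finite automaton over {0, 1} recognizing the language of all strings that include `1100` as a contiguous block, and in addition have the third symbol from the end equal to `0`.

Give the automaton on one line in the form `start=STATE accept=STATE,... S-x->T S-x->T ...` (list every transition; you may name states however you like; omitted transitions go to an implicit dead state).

start=s0 accept=s16,s17,s18,s19 s0-0->s1 s0-1->s2 s1-0->s3 s1-1->s4 s2-0->s5 s2-1->s6 s3-0->s7 s3-1->s8 s4-0->s9 s4-1->s10 s5-0->s11 s5-1->s12 s6-0->s13 s6-1->s14 s7-0->s7 s7-1->s8 s8-0->s9 s8-1->s10 s9-0->s11 s9-1->s12 s10-0->s13 s10-1->s14 s11-0->s7 s11-1->s8 s12-0->s9 s12-1->s10 s13-0->s15 s13-1->s12 s14-0->s13 s14-1->s14 s15-0->s16 s15-1->s17 s16-0->s16 s16-1->s17 s17-0->s18 s17-1->s19 s18-0->s15 s18-1->s20 s19-0->s21 s19-1->s22 s20-0->s18 s20-1->s19 s21-0->s15 s21-1->s20 s22-0->s21 s22-1->s22

Run two small machines in parallel and take their product. One (5 states) tracks whether and how much of `1100` has been seen; the other (15 states) tracks the last 3 symbols read. Each combined state is a pair, one component from each; accept when both components accept.
With 23 states:
          0    1  
>  s0     s1   s2 
   s1     s3   s4 
   s2     s5   s6 
   s3     s7   s8 
   s4     s9  s10 
   s5    s11  s12 
   s6    s13  s14 
   s7     s7   s8 
   s8     s9  s10 
   s9    s11  s12 
   s10   s13  s14 
   s11    s7   s8 
   s12    s9  s10 
   s13   s15  s12 
   s14   s13  s14 
   s15   s16  s17 
 * s16   s16  s17 
 * s17   s18  s19 
 * s18   s15  s20 
 * s19   s21  s22 
   s20   s18  s19 
   s21   s15  s20 
   s22   s21  s22 
(> = start, * = accepting)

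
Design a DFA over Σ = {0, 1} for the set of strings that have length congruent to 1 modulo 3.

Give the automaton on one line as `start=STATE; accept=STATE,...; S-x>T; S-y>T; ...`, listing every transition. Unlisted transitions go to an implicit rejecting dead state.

start=s0; accept=s1; s0-0>s1; s0-1>s1; s1-0>s2; s1-1>s2; s2-0>s0; s2-1>s0

Count input length modulo 3: every symbol advances one step around the cycle s0 → s1 → s2 → s0. Accept at s1.
3 states suffice.
        0   1  
>  s0   s1  s1 
 * s1   s2  s2 
   s2   s0  s0 
(> = start, * = accepting)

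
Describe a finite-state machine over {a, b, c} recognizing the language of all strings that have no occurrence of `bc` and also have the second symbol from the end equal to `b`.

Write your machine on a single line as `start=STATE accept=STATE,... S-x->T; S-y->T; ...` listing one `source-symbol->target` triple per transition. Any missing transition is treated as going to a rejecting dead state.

start=s0; accept=s7,s8; s0-a->s1; s0-b->s2; s0-c->s3; s1-a->s4; s1-b->s5; s1-c->s6; s2-a->s7; s2-b->s8; s2-c->s9; s3-a->s10; s3-b->s11; s3-c->s12; s4-a->s4; s4-b->s5; s4-c->s6; s5-a->s7; s5-b->s8; s5-c->s9; s6-a->s10; s6-b->s11; s6-c->s12; s7-a->s4; s7-b->s5; s7-c->s6; s8-a->s7; s8-b->s8; s8-c->s9; s9-a->s13; s9-b->s14; s9-c->s15; s10-a->s4; s10-b->s5; s10-c->s6; s11-a->s7; s11-b->s8; s11-c->s9; s12-a->s10; s12-b->s11; s12-c->s12; s13-a->s16; s13-b->s17; s13-c->s18; s14-a->s19; s14-b->s20; s14-c->s9; s15-a->s13; s15-b->s14; s15-c->s15; s16-a->s16; s16-b->s17; s16-c->s18; s17-a->s19; s17-b->s20; s17-c->s9; s18-a->s13; s18-b->s14; s18-c->s15; s19-a->s16; s19-b->s17; s19-c->s18; s20-a->s19; s20-b->s20; s20-c->s9

Handle the two conditions separately and then intersect. The first has 3 states tracking partial matches of the forbidden pattern `bc`; the second has 13 states tracking the last 2 symbols read. A product state is a pair (one from each), accepting exactly when both do.
          a    b    c  
>  s0     s1   s2   s3 
   s1     s4   s5   s6 
   s2     s7   s8   s9 
   s3    s10  s11  s12 
   s4     s4   s5   s6 
   s5     s7   s8   s9 
   s6    s10  s11  s12 
 * s7     s4   s5   s6 
 * s8     s7   s8   s9 
   s9    s13  s14  s15 
   s10    s4   s5   s6 
   s11    s7   s8   s9 
   s12   s10  s11  s12 
   s13   s16  s17  s18 
   s14   s19  s20   s9 
   s15   s13  s14  s15 
   s16   s16  s17  s18 
   s17   s19  s20   s9 
   s18   s13  s14  s15 
   s19   s16  s17  s18 
   s20   s19  s20   s9 
(> = start, * = accepting)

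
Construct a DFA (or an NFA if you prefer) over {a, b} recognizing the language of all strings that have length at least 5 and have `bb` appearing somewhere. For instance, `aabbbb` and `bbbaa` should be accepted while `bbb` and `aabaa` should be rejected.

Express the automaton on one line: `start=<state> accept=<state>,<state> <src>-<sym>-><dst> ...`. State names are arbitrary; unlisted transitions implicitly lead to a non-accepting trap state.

start=q0 accept=q11 q0-a->q1 q0-b->q2 q1-a->q3 q1-b->q4 q2-a->q3 q2-b->q5 q3-a->q6 q3-b->q7 q4-a->q6 q4-b->q8 q5-a->q8 q5-b->q8 q6-a->q6 q6-b->q9 q7-a->q6 q7-b->q10 q8-a->q10 q8-b->q10 q9-a->q6 q9-b->q11 q10-a->q11 q10-b->q11 q11-a->q11 q11-b->q11

Build one automaton per condition and run them in lockstep. The first has 7 states tracking the input length, saturating at 6; the second has 3 states tracking whether and how much of `bb` has been seen. A product state is a pair (one from each), accepting exactly when both do. Minimizing collapses redundant product states.
A 12-state machine:
          a    b  
>  q0     q1   q2 
   q1     q3   q4 
   q2     q3   q5 
   q3     q6   q7 
   q4     q6   q8 
   q5     q8   q8 
   q6     q6   q9 
   q7     q6  q10 
   q8    q10  q10 
   q9     q6  q11 
   q10   q11  q11 
 * q11   q11  q11 
(> = start, * = accepting)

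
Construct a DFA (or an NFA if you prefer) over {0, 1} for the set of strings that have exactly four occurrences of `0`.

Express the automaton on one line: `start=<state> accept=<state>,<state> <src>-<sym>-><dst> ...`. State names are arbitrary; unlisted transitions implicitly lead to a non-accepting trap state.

Only the number of `0`s matters, and only up to 5. Make a chain S0 → S1 → S2 → S3 → S4 → S5 advanced by each `0` (with S5 absorbing); every other symbol self-loops. The accepting set is {S4}.
A 6-state machine:
        0   1  
>  S0   S1  S0 
   S1   S2  S1 
   S2   S3  S2 
   S3   S4  S3 
 * S4   S5  S4 
   S5   S5  S5 
(> = start, * = accepting)

start=S0 accept=S4 S0-0->S1 S0-1->S0 S1-0->S2 S1-1->S1 S2-0->S3 S2-1->S2 S3-0->S4 S3-1->S3 S4-0->S5 S4-1->S4 S5-0->S5 S5-1->S5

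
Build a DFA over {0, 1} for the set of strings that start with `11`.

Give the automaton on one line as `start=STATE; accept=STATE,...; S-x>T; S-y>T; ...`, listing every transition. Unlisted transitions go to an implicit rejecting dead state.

Check the first 2 symbols one by one: s0 through s1 record how many have matched `11` so far; any wrong symbol goes to the dead state s3. After all 2 match we enter the accepting sink s2.
4 states suffice.
        0   1  
>  s0   s3  s1 
   s1   s3  s2 
 * s2   s2  s2 
   s3   s3  s3 
(> = start, * = accepting)

start=s0; accept=s2; s0-0>s3; s0-1>s1; s1-0>s3; s1-1>s2; s2-0>s2; s2-1>s2; s3-0>s3; s3-1>s3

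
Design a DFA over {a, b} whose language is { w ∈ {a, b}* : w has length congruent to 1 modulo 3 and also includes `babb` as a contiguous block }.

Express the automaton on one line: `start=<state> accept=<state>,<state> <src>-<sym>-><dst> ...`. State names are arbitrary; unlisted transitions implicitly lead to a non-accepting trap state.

Run two small machines in parallel and take their product. The first has 3 states tracking the input length modulo 3; the second has 5 states tracking whether and how much of `babb` has been seen. A product state is a pair (one from each), accepting exactly when both do.
A 15-state machine:
          a    b  
>  S0     S1   S2 
   S1     S3   S4 
   S2     S5   S4 
   S3     S0   S6 
   S4     S7   S6 
   S5     S0   S8 
   S6     S9   S2 
   S7     S1  S10 
   S8     S9  S11 
   S9     S3  S12 
   S10    S5  S13 
 * S11   S13  S13 
   S12    S7  S14 
   S13   S14  S14 
   S14   S11  S11 
(> = start, * = accepting)

start=S0 accept=S11 S0-a->S1 S0-b->S2 S1-a->S3 S1-b->S4 S2-a->S5 S2-b->S4 S3-a->S0 S3-b->S6 S4-a->S7 S4-b->S6 S5-a->S0 S5-b->S8 S6-a->S9 S6-b->S2 S7-a->S1 S7-b->S10 S8-a->S9 S8-b->S11 S9-a->S3 S9-b->S12 S10-a->S5 S10-b->S13 S11-a->S13 S11-b->S13 S12-a->S7 S12-b->S14 S13-a->S14 S13-b->S14 S14-a->S11 S14-b->S11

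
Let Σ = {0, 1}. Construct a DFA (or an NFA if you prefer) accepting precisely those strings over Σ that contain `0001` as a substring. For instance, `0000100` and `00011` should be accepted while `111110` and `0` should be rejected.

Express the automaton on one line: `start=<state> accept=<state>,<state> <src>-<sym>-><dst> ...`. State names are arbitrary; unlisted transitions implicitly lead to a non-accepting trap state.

start=S0 accept=S4 S0-0->S1 S0-1->S0 S1-0->S2 S1-1->S0 S2-0->S3 S2-1->S0 S3-0->S3 S3-1->S4 S4-0->S4 S4-1->S4

States S0..S3 record the length of the longest prefix of `0001` that matches the current input suffix. Reaching S4 means `0001` has been seen, and we stay there forever. Accept from S4.
A 5-state machine:
        0   1  
>  S0   S1  S0 
   S1   S2  S0 
   S2   S3  S0 
   S3   S3  S4 
 * S4   S4  S4 
(> = start, * = accepting)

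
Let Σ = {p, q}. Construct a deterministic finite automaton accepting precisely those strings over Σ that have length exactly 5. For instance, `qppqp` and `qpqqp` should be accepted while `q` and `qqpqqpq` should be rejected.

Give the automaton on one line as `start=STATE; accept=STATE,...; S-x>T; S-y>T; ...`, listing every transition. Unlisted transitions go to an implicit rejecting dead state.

We only need to distinguish lengths 0, 1, …, 5, and '>5'. Chain A → B → C → D → E → F → G on every symbol, with G looping. Accepting states: {F}.
With 7 states:
       p  q 
>  A   B  B 
   B   C  C 
   C   D  D 
   D   E  E 
   E   F  F 
 * F   G  G 
   G   G  G 
(> = start, * = accepting)

start=A; accept=F; A-p>B; A-q>B; B-p>C; B-q>C; C-p>D; C-q>D; D-p>E; D-q>E; E-p>F; E-q>F; F-p>G; F-q>G; G-p>G; G-q>G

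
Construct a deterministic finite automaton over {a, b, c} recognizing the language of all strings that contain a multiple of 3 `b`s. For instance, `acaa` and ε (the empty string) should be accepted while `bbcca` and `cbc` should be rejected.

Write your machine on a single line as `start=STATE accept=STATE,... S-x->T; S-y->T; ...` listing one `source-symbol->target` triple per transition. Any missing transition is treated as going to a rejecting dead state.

start=q0; accept=q0; q0-a->q0; q0-b->q1; q0-c->q0; q1-a->q1; q1-b->q2; q1-c->q1; q2-a->q2; q2-b->q0; q2-c->q2

Keep the running count of `b`s modulo 3: each `b` advances along the cycle q0 → q1 → q2 → q0 while other symbols loop. Accept at q0.
3 states suffice.
        a   b   c  
>* q0   q0  q1  q0 
   q1   q1  q2  q1 
   q2   q2  q0  q2 
(> = start, * = accepting)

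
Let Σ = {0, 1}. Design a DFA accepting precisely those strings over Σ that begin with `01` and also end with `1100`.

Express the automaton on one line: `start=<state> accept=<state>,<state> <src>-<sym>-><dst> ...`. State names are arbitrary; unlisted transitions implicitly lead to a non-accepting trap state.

start=S0 accept=S7 S0-0->S1 S0-1->S2 S1-0->S2 S1-1->S3 S2-0->S2 S2-1->S2 S3-0->S4 S3-1->S5 S4-0->S4 S4-1->S3 S5-0->S6 S5-1->S5 S6-0->S7 S6-1->S3 S7-0->S4 S7-1->S3

Build one automaton per condition and run them in lockstep. The first has 4 states tracking whether the input so far still matches the prefix `01`; the second has 5 states tracking how much of the suffix `1100` has currently been matched. A product state is a pair (one from each), accepting exactly when both do. After merging equivalent states the machine shrinks.
8 states suffice.
        0   1  
>  S0   S1  S2 
   S1   S2  S3 
   S2   S2  S2 
   S3   S4  S5 
   S4   S4  S3 
   S5   S6  S5 
   S6   S7  S3 
 * S7   S4  S3 
(> = start, * = accepting)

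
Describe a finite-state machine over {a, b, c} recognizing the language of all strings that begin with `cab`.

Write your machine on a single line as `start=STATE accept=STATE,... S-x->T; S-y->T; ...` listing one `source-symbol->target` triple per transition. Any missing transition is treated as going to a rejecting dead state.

start=q0; accept=q3; q0-a->q4; q0-b->q4; q0-c->q1; q1-a->q2; q1-b->q4; q1-c->q4; q2-a->q4; q2-b->q3; q2-c->q4; q3-a->q3; q3-b->q3; q3-c->q3; q4-a->q4; q4-b->q4; q4-c->q4

Check the first 3 symbols one by one: q0 through q2 record how many have matched `cab` so far; any wrong symbol goes to the dead state q4. After all 3 match we enter the accepting sink q3.
        a   b   c  
>  q0   q4  q4  q1 
   q1   q2  q4  q4 
   q2   q4  q3  q4 
 * q3   q3  q3  q3 
   q4   q4  q4  q4 
(> = start, * = accepting)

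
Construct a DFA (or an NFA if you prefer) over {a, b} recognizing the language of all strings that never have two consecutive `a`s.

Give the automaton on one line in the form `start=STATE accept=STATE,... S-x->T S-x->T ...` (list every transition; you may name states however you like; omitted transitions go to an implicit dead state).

start=S0 accept=S0,S1 S0-a->S1 S0-b->S0 S1-a->S2 S1-b->S0 S2-a->S2 S2-b->S2

This is the complement of 'contains `aa`'. Use the same substring-matching states — S0 through S2 holding how much of `aa` has just been matched — but flip the accepting set: everything except the trap S2 accepts.
With 3 states:
        a   b  
>* S0   S1  S0 
 * S1   S2  S0 
   S2   S2  S2 
(> = start, * = accepting)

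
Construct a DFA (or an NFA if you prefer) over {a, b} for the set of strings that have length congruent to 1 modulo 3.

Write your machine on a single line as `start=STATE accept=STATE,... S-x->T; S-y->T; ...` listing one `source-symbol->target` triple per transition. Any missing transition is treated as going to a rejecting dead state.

Only the length mod 3 matters, so use a 3-cycle: from any state, every input symbol moves to the next state, wrapping q2 back to q0. Mark q1 accepting.
With 3 states:
        a   b  
>  q0   q1  q1 
 * q1   q2  q2 
   q2   q0  q0 
(> = start, * = accepting)

start=q0; accept=q1; q0-a->q1; q0-b->q1; q1-a->q2; q1-b->q2; q2-a->q0; q2-b->q0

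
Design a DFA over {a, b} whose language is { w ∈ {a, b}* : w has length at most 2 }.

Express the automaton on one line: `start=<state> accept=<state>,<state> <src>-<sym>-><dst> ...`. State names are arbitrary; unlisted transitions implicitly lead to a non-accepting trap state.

Count input length up to 3: every symbol moves from q0 toward q3, which means 'more than 2' and absorbs. Accept from {q0, q1, q2}.
        a   b  
>* q0   q1  q1 
 * q1   q2  q2 
 * q2   q3  q3 
   q3   q3  q3 
(> = start, * = accepting)

start=q0 accept=q0,q1,q2 q0-a->q1 q0-b->q1 q1-a->q2 q1-b->q2 q2-a->q3 q2-b->q3 q3-a->q3 q3-b->q3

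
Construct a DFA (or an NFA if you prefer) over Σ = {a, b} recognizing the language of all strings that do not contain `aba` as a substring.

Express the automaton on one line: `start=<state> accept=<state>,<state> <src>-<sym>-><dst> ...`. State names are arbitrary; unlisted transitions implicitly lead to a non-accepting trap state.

This is the complement of 'contains `aba`'. Use the same substring-matching states — q0 through q3 holding how much of `aba` has just been matched — but flip the accepting set: everything except the trap q3 accepts.
With 4 states:
        a   b  
>* q0   q1  q0 
 * q1   q1  q2 
 * q2   q3  q0 
   q3   q3  q3 
(> = start, * = accepting)

start=q0 accept=q0,q1,q2 q0-a->q1 q0-b->q0 q1-a->q1 q1-b->q2 q2-a->q3 q2-b->q0 q3-a->q3 q3-b->q3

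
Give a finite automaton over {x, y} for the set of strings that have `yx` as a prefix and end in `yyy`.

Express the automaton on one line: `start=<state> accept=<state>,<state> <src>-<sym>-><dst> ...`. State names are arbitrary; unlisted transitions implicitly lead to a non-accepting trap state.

start=S0 accept=S6 S0-x->S1 S0-y->S2 S1-x->S1 S1-y->S1 S2-x->S3 S2-y->S1 S3-x->S3 S3-y->S4 S4-x->S3 S4-y->S5 S5-x->S3 S5-y->S6 S6-x->S3 S6-y->S6

Run two small machines in parallel and take their product. One (4 states) tracks whether the input so far still matches the prefix `yx`; the other (4 states) tracks how much of the suffix `yyy` has currently been matched. Each combined state is a pair, one component from each; accept when both components accept. Equivalent product states are then merged.
        x   y  
>  S0   S1  S2 
   S1   S1  S1 
   S2   S3  S1 
   S3   S3  S4 
   S4   S3  S5 
   S5   S3  S6 
 * S6   S3  S6 
(> = start, * = accepting)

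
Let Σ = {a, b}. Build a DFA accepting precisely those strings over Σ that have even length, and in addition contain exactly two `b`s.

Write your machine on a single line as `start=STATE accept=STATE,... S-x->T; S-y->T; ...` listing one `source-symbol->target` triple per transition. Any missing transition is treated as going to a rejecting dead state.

start=q0; accept=q4; q0-a->q1; q0-b->q2; q1-a->q0; q1-b->q3; q2-a->q3; q2-b->q4; q3-a->q2; q3-b->q5; q4-a->q5; q4-b->q6; q5-a->q4; q5-b->q7; q6-a->q7; q6-b->q7; q7-a->q6; q7-b->q6

Handle the two conditions separately and then intersect. The first has 2 states tracking the input length modulo 2; the second has 4 states tracking the count of `b`s, saturating at 3. A product state is a pair (one from each), accepting exactly when both do.
        a   b  
>  q0   q1  q2 
   q1   q0  q3 
   q2   q3  q4 
   q3   q2  q5 
 * q4   q5  q6 
   q5   q4  q7 
   q6   q7  q7 
   q7   q6  q6 
(> = start, * = accepting)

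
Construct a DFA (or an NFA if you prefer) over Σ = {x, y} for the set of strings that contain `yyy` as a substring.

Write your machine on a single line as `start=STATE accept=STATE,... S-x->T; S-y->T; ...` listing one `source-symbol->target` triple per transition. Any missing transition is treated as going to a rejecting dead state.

start=s0; accept=s3; s0-x->s0; s0-y->s1; s1-x->s0; s1-y->s2; s2-x->s0; s2-y->s3; s3-x->s3; s3-y->s3

States s0..s2 record the length of the longest prefix of `yyy` that matches the current input suffix. Reaching s3 means `yyy` has been seen, and we stay there forever. Accept from s3.
With 4 states:
        x   y  
>  s0   s0  s1 
   s1   s0  s2 
   s2   s0  s3 
 * s3   s3  s3 
(> = start, * = accepting)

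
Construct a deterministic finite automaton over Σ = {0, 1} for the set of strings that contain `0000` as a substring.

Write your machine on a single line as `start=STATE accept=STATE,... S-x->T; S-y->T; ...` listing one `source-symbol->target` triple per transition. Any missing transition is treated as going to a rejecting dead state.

States S0..S3 record the length of the longest prefix of `0000` that matches the current input suffix. Reaching S4 means `0000` has been seen, and we stay there forever. Accept from S4.
With 5 states:
        0   1  
>  S0   S1  S0 
   S1   S2  S0 
   S2   S3  S0 
   S3   S4  S0 
 * S4   S4  S4 
(> = start, * = accepting)

start=S0; accept=S4; S0-0->S1; S0-1->S0; S1-0->S2; S1-1->S0; S2-0->S3; S2-1->S0; S3-0->S4; S3-1->S0; S4-0->S4; S4-1->S4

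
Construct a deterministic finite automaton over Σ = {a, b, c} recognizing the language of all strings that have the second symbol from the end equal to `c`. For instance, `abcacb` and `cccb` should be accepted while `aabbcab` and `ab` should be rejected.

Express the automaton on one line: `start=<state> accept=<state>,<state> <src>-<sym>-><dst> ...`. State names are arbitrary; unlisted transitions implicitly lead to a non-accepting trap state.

A DFA must remember the last 2 symbols (since which symbol is second-to-last isn't known until the input ends). Use one state per possible window of the last ≤2 symbols; accept from those whose window starts with `c`.
With 13 states:
          a    b    c  
>  S0     S1   S2   S3 
   S1     S4   S5   S6 
   S2     S7   S8   S9 
   S3    S10  S11  S12 
   S4     S4   S5   S6 
   S5     S7   S8   S9 
   S6    S10  S11  S12 
   S7     S4   S5   S6 
   S8     S7   S8   S9 
   S9    S10  S11  S12 
 * S10    S4   S5   S6 
 * S11    S7   S8   S9 
 * S12   S10  S11  S12 
(> = start, * = accepting)

start=S0 accept=S10,S11,S12 S0-a->S1 S0-b->S2 S0-c->S3 S1-a->S4 S1-b->S5 S1-c->S6 S2-a->S7 S2-b->S8 S2-c->S9 S3-a->S10 S3-b->S11 S3-c->S12 S4-a->S4 S4-b->S5 S4-c->S6 S5-a->S7 S5-b->S8 S5-c->S9 S6-a->S10 S6-b->S11 S6-c->S12 S7-a->S4 S7-b->S5 S7-c->S6 S8-a->S7 S8-b->S8 S8-c->S9 S9-a->S10 S9-b->S11 S9-c->S12 S10-a->S4 S10-b->S5 S10-c->S6 S11-a->S7 S11-b->S8 S11-c->S9 S12-a->S10 S12-b->S11 S12-c->S12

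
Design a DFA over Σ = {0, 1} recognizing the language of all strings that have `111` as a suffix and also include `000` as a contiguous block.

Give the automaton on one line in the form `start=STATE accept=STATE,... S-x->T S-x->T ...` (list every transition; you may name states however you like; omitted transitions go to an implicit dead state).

start=S0 accept=S6 S0-0->S1 S0-1->S0 S1-0->S2 S1-1->S0 S2-0->S3 S2-1->S0 S3-0->S3 S3-1->S4 S4-0->S3 S4-1->S5 S5-0->S3 S5-1->S6 S6-0->S3 S6-1->S6

Handle the two conditions separately and then intersect. One (4 states) tracks how much of the suffix `111` has currently been matched; the other (4 states) tracks whether and how much of `000` has been seen. Each combined state is a pair, one component from each; accept when both components accept. After merging equivalent states the machine shrinks.
A 7-state machine:
        0   1  
>  S0   S1  S0 
   S1   S2  S0 
   S2   S3  S0 
   S3   S3  S4 
   S4   S3  S5 
   S5   S3  S6 
 * S6   S3  S6 
(> = start, * = accepting)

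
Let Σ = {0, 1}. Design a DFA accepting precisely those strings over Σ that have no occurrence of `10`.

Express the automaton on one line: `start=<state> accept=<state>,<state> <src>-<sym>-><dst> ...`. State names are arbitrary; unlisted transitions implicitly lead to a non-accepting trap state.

Track partial matches of the forbidden pattern `10`. State s2 is a dead state reached once `10` has occurred; every other state accepts. s0 means no part of `10` is currently matched.
        0   1  
>* s0   s0  s1 
 * s1   s2  s1 
   s2   s2  s2 
(> = start, * = accepting)

start=s0 accept=s0,s1 s0-0->s0 s0-1->s1 s1-0->s2 s1-1->s1 s2-0->s2 s2-1->s2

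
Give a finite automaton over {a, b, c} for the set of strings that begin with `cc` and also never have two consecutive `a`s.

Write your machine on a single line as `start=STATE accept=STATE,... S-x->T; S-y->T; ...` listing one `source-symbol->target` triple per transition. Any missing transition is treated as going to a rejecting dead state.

Handle the two conditions separately and then intersect. The first has 4 states tracking whether the input so far still matches the prefix `cc`; the second has 3 states tracking partial matches of the forbidden pattern `aa`. A product state is a pair (one from each), accepting exactly when both do. Equivalent product states are then merged.
With 5 states:
        a   b   c  
>  q0   q1  q1  q2 
   q1   q1  q1  q1 
   q2   q1  q1  q3 
 * q3   q4  q3  q3 
 * q4   q1  q3  q3 
(> = start, * = accepting)

start=q0; accept=q3,q4; q0-a->q1; q0-b->q1; q0-c->q2; q1-a->q1; q1-b->q1; q1-c->q1; q2-a->q1; q2-b->q1; q2-c->q3; q3-a->q4; q3-b->q3; q3-c->q3; q4-a->q1; q4-b->q3; q4-c->q3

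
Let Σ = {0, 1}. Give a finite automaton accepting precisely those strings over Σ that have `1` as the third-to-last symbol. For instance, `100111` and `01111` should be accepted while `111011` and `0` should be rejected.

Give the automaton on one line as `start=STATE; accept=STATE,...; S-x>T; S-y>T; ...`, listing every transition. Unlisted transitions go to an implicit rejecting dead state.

A DFA must remember the last 3 symbols (since which symbol is third-to-last isn't known until the input ends). Use one state per possible window of the last ≤3 symbols; accept from those whose window starts with `1`.
15 states suffice.
          0    1  
>  q0     q1   q2 
   q1     q3   q4 
   q2     q5   q6 
   q3     q7   q8 
   q4     q9  q10 
   q5    q11  q12 
   q6    q13  q14 
   q7     q7   q8 
   q8     q9  q10 
   q9    q11  q12 
   q10   q13  q14 
 * q11    q7   q8 
 * q12    q9  q10 
 * q13   q11  q12 
 * q14   q13  q14 
(> = start, * = accepting)

start=q0; accept=q11,q12,q13,q14; q0-0>q1; q0-1>q2; q1-0>q3; q1-1>q4; q2-0>q5; q2-1>q6; q3-0>q7; q3-1>q8; q4-0>q9; q4-1>q10; q5-0>q11; q5-1>q12; q6-0>q13; q6-1>q14; q7-0>q7; q7-1>q8; q8-0>q9; q8-1>q10; q9-0>q11; q9-1>q12; q10-0>q13; q10-1>q14; q11-0>q7; q11-1>q8; q12-0>q9; q12-1>q10; q13-0>q11; q13-1>q12; q14-0>q13; q14-1>q14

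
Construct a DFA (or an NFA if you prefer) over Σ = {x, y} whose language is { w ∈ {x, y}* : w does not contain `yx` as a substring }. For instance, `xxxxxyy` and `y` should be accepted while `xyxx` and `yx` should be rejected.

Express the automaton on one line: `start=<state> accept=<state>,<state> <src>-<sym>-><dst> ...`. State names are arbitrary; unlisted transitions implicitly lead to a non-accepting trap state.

start=A accept=A,B A-x->A A-y->B B-x->C B-y->B C-x->C C-y->C

This is the complement of 'contains `yx`'. Use the same substring-matching states — A through C holding how much of `yx` has just been matched — but flip the accepting set: everything except the trap C accepts.
3 states suffice.
       x  y 
>* A   A  B 
 * B   C  B 
   C   C  C 
(> = start, * = accepting)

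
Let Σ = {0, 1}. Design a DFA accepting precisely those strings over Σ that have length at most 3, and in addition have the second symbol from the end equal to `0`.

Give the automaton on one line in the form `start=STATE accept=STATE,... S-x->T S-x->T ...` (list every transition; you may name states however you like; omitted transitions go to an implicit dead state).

start=q0 accept=q3,q4 q0-0->q1 q0-1->q2 q1-0->q3 q1-1->q4 q2-0->q5 q2-1->q6 q3-0->q4 q3-1->q4 q4-0->q6 q4-1->q6 q5-0->q4 q5-1->q4 q6-0->q6 q6-1->q6

Run two small machines in parallel and take their product. One (5 states) tracks the input length, saturating at 4; the other (7 states) tracks the last 2 symbols read. Each combined state is a pair, one component from each; accept when both components accept. Equivalent product states are then merged.
A 7-state machine:
        0   1  
>  q0   q1  q2 
   q1   q3  q4 
   q2   q5  q6 
 * q3   q4  q4 
 * q4   q6  q6 
   q5   q4  q4 
   q6   q6  q6 
(> = start, * = accepting)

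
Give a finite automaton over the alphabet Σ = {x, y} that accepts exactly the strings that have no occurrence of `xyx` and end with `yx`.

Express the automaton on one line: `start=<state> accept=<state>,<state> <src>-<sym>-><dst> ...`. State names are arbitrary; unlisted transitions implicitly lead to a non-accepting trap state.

start=q0 accept=q4 q0-x->q1 q0-y->q2 q1-x->q1 q1-y->q3 q2-x->q4 q2-y->q2 q3-x->q5 q3-y->q2 q4-x->q1 q4-y->q3 q5-x->q5 q5-y->q5

Handle the two conditions separately and then intersect. The first has 4 states tracking partial matches of the forbidden pattern `xyx`; the second has 3 states tracking how much of the suffix `yx` has currently been matched. A product state is a pair (one from each), accepting exactly when both do. Minimizing collapses redundant product states.
A 6-state machine:
        x   y  
>  q0   q1  q2 
   q1   q1  q3 
   q2   q4  q2 
   q3   q5  q2 
 * q4   q1  q3 
   q5   q5  q5 
(> = start, * = accepting)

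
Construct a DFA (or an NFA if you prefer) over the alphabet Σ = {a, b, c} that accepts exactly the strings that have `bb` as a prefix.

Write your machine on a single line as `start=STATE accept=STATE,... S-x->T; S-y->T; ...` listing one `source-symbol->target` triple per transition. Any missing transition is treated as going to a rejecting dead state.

start=s0; accept=s2; s0-a->s3; s0-b->s1; s0-c->s3; s1-a->s3; s1-b->s2; s1-c->s3; s2-a->s2; s2-b->s2; s2-c->s2; s3-a->s3; s3-b->s3; s3-c->s3

Walk along `bb` while the input agrees: from s0 take `b` to s1, and so on. Any deviation drops to the rejecting sink s3. Once s2 is reached the prefix is confirmed and every continuation is accepted.
4 states suffice.
        a   b   c  
>  s0   s3  s1  s3 
   s1   s3  s2  s3 
 * s2   s2  s2  s2 
   s3   s3  s3  s3 
(> = start, * = accepting)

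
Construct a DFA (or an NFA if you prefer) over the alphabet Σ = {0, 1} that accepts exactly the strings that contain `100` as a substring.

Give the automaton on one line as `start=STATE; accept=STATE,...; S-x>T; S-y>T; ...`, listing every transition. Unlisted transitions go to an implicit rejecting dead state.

start=s0; accept=s3; s0-0>s0; s0-1>s1; s1-0>s2; s1-1>s1; s2-0>s3; s2-1>s1; s3-0>s3; s3-1>s3

Track how much of `100` has been matched so far: state s0 is no progress, s3 is the absorbing accept state reached once `100` has occurred. Intermediate states record partial matches; on a mismatch, fall back to the longest reusable overlap.
4 states suffice.
        0   1  
>  s0   s0  s1 
   s1   s2  s1 
   s2   s3  s1 
 * s3   s3  s3 
(> = start, * = accepting)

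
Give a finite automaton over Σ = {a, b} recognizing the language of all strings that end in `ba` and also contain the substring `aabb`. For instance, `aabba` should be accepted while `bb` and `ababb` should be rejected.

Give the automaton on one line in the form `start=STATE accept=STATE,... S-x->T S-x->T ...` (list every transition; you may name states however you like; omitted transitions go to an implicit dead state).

start=q0 accept=q5 q0-a->q1 q0-b->q0 q1-a->q2 q1-b->q0 q2-a->q2 q2-b->q3 q3-a->q1 q3-b->q4 q4-a->q5 q4-b->q4 q5-a->q6 q5-b->q4 q6-a->q6 q6-b->q4

Handle the two conditions separately and then intersect. The first has 3 states tracking how much of the suffix `ba` has currently been matched; the second has 5 states tracking whether and how much of `aabb` has been seen. A product state is a pair (one from each), accepting exactly when both do. Equivalent product states are then merged.
        a   b  
>  q0   q1  q0 
   q1   q2  q0 
   q2   q2  q3 
   q3   q1  q4 
   q4   q5  q4 
 * q5   q6  q4 
   q6   q6  q4 
(> = start, * = accepting)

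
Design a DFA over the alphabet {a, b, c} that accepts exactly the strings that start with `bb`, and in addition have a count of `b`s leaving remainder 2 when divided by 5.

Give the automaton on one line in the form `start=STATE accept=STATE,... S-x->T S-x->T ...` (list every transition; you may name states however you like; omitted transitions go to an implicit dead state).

start=s0 accept=s4 s0-a->s1 s0-b->s2 s0-c->s1 s1-a->s1 s1-b->s3 s1-c->s1 s2-a->s3 s2-b->s4 s2-c->s3 s3-a->s3 s3-b->s5 s3-c->s3 s4-a->s4 s4-b->s6 s4-c->s4 s5-a->s5 s5-b->s7 s5-c->s5 s6-a->s6 s6-b->s8 s6-c->s6 s7-a->s7 s7-b->s9 s7-c->s7 s8-a->s8 s8-b->s10 s8-c->s8 s9-a->s9 s9-b->s1 s9-c->s9 s10-a->s10 s10-b->s11 s10-c->s10 s11-a->s11 s11-b->s4 s11-c->s11

Build one automaton per condition and run them in lockstep. One (4 states) tracks whether the input so far still matches the prefix `bb`; the other (5 states) tracks the count of `b`s modulo 5. Each combined state is a pair, one component from each; accept when both components accept.
With 12 states:
          a    b    c  
>  s0     s1   s2   s1 
   s1     s1   s3   s1 
   s2     s3   s4   s3 
   s3     s3   s5   s3 
 * s4     s4   s6   s4 
   s5     s5   s7   s5 
   s6     s6   s8   s6 
   s7     s7   s9   s7 
   s8     s8  s10   s8 
   s9     s9   s1   s9 
   s10   s10  s11  s10 
   s11   s11   s4  s11 
(> = start, * = accepting)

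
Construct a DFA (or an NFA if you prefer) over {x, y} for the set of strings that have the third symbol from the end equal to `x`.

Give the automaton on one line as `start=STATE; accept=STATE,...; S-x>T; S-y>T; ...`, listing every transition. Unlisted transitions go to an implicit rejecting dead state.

A DFA must remember the last 3 symbols (since which symbol is third-to-last isn't known until the input ends). Use one state per possible window of the last ≤3 symbols; accept from those whose window starts with `x`.
A 15-state machine:
          x    y  
>  q0     q1   q2 
   q1     q3   q4 
   q2     q5   q6 
   q3     q7   q8 
   q4     q9  q10 
   q5    q11  q12 
   q6    q13  q14 
 * q7     q7   q8 
 * q8     q9  q10 
 * q9    q11  q12 
 * q10   q13  q14 
   q11    q7   q8 
   q12    q9  q10 
   q13   q11  q12 
   q14   q13  q14 
(> = start, * = accepting)

start=q0; accept=q7,q8,q9,q10; q0-x>q1; q0-y>q2; q1-x>q3; q1-y>q4; q2-x>q5; q2-y>q6; q3-x>q7; q3-y>q8; q4-x>q9; q4-y>q10; q5-x>q11; q5-y>q12; q6-x>q13; q6-y>q14; q7-x>q7; q7-y>q8; q8-x>q9; q8-y>q10; q9-x>q11; q9-y>q12; q10-x>q13; q10-y>q14; q11-x>q7; q11-y>q8; q12-x>q9; q12-y>q10; q13-x>q11; q13-y>q12; q14-x>q13; q14-y>q14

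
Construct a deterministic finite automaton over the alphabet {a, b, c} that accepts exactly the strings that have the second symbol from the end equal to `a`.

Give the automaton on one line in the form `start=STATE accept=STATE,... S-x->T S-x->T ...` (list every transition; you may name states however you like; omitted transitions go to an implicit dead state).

start=q0 accept=q4,q5,q6 q0-a->q1 q0-b->q2 q0-c->q3 q1-a->q4 q1-b->q5 q1-c->q6 q2-a->q7 q2-b->q8 q2-c->q9 q3-a->q10 q3-b->q11 q3-c->q12 q4-a->q4 q4-b->q5 q4-c->q6 q5-a->q7 q5-b->q8 q5-c->q9 q6-a->q10 q6-b->q11 q6-c->q12 q7-a->q4 q7-b->q5 q7-c->q6 q8-a->q7 q8-b->q8 q8-c->q9 q9-a->q10 q9-b->q11 q9-c->q12 q10-a->q4 q10-b->q5 q10-c->q6 q11-a->q7 q11-b->q8 q11-c->q9 q12-a->q10 q12-b->q11 q12-c->q12

Because acceptance depends on a position counted from the end, the machine has to buffer the most recent 2 symbols. Make each state the string of the last up-to-2 symbols read; on input `x` shift the window left and append `x`. Accept when the buffered window has length 2 and begins with `a`.
With 13 states:
          a    b    c  
>  q0     q1   q2   q3 
   q1     q4   q5   q6 
   q2     q7   q8   q9 
   q3    q10  q11  q12 
 * q4     q4   q5   q6 
 * q5     q7   q8   q9 
 * q6    q10  q11  q12 
   q7     q4   q5   q6 
   q8     q7   q8   q9 
   q9    q10  q11  q12 
   q10    q4   q5   q6 
   q11    q7   q8   q9 
   q12   q10  q11  q12 
(> = start, * = accepting)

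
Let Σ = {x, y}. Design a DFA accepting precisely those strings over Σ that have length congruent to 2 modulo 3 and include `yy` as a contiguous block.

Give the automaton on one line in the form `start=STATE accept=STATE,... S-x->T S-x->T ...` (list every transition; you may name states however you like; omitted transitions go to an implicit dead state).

start=s0 accept=s5 s0-x->s1 s0-y->s2 s1-x->s3 s1-y->s4 s2-x->s3 s2-y->s5 s3-x->s0 s3-y->s6 s4-x->s0 s4-y->s7 s5-x->s7 s5-y->s7 s6-x->s1 s6-y->s8 s7-x->s8 s7-y->s8 s8-x->s5 s8-y->s5

Handle the two conditions separately and then intersect. The first has 3 states tracking the input length modulo 3; the second has 3 states tracking whether and how much of `yy` has been seen. A product state is a pair (one from each), accepting exactly when both do.
        x   y  
>  s0   s1  s2 
   s1   s3  s4 
   s2   s3  s5 
   s3   s0  s6 
   s4   s0  s7 
 * s5   s7  s7 
   s6   s1  s8 
   s7   s8  s8 
   s8   s5  s5 
(> = start, * = accepting)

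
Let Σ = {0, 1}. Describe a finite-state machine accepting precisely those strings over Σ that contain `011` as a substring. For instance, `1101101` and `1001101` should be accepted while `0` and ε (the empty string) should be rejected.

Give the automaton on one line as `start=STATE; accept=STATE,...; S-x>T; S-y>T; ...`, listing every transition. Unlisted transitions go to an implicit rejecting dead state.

Track how much of `011` has been matched so far: state q0 is no progress, q3 is the absorbing accept state reached once `011` has occurred. Intermediate states record partial matches; on a mismatch, fall back to the longest reusable overlap.
A 4-state machine:
        0   1  
>  q0   q1  q0 
   q1   q1  q2 
   q2   q1  q3 
 * q3   q3  q3 
(> = start, * = accepting)

start=q0; accept=q3; q0-0>q1; q0-1>q0; q1-0>q1; q1-1>q2; q2-0>q1; q2-1>q3; q3-0>q3; q3-1>q3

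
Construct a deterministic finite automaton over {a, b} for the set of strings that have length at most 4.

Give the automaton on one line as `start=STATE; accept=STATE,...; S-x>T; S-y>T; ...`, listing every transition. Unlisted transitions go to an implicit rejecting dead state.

We only need to distinguish lengths 0, 1, …, 4, and '>4'. Chain S0 → S1 → S2 → S3 → S4 → S5 on every symbol, with S5 looping. Accepting states: {S0, S1, S2, S3, S4}.
        a   b  
>* S0   S1  S1 
 * S1   S2  S2 
 * S2   S3  S3 
 * S3   S4  S4 
 * S4   S5  S5 
   S5   S5  S5 
(> = start, * = accepting)

start=S0; accept=S0,S1,S2,S3,S4; S0-a>S1; S0-b>S1; S1-a>S2; S1-b>S2; S2-a>S3; S2-b>S3; S3-a>S4; S3-b>S4; S4-a>S5; S4-b>S5; S5-a>S5; S5-b>S5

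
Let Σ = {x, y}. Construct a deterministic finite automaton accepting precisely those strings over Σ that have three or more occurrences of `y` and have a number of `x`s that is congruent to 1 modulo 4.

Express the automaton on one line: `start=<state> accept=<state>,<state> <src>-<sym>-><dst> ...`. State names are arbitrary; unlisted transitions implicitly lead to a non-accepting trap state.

start=q0 accept=q12 q0-x->q1 q0-y->q2 q1-x->q3 q1-y->q4 q2-x->q4 q2-y->q5 q3-x->q6 q3-y->q7 q4-x->q7 q4-y->q8 q5-x->q8 q5-y->q9 q6-x->q0 q6-y->q10 q7-x->q10 q7-y->q11 q8-x->q11 q8-y->q12 q9-x->q12 q9-y->q9 q10-x->q2 q10-y->q13 q11-x->q13 q11-y->q14 q12-x->q14 q12-y->q12 q13-x->q5 q13-y->q15 q14-x->q15 q14-y->q14 q15-x->q9 q15-y->q15

Build one automaton per condition and run them in lockstep. The first has 5 states tracking the count of `y`s, saturating at 4; the second has 4 states tracking the count of `x`s modulo 4. A product state is a pair (one from each), accepting exactly when both do. After merging equivalent states the machine shrinks.
With 16 states:
          x    y  
>  q0     q1   q2 
   q1     q3   q4 
   q2     q4   q5 
   q3     q6   q7 
   q4     q7   q8 
   q5     q8   q9 
   q6     q0  q10 
   q7    q10  q11 
   q8    q11  q12 
   q9    q12   q9 
   q10    q2  q13 
   q11   q13  q14 
 * q12   q14  q12 
   q13    q5  q15 
   q14   q15  q14 
   q15    q9  q15 
(> = start, * = accepting)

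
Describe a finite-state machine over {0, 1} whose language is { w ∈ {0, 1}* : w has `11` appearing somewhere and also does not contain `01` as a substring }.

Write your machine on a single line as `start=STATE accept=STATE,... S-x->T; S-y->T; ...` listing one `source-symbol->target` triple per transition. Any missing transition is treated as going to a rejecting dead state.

Handle the two conditions separately and then intersect. The first has 3 states tracking whether and how much of `11` has been seen; the second has 3 states tracking partial matches of the forbidden pattern `01`. A product state is a pair (one from each), accepting exactly when both do.
With 8 states:
        0   1  
>  q0   q1  q2 
   q1   q1  q3 
   q2   q1  q4 
   q3   q5  q6 
 * q4   q7  q4 
   q5   q5  q3 
   q6   q6  q6 
 * q7   q7  q6 
(> = start, * = accepting)

start=q0; accept=q4,q7; q0-0->q1; q0-1->q2; q1-0->q1; q1-1->q3; q2-0->q1; q2-1->q4; q3-0->q5; q3-1->q6; q4-0->q7; q4-1->q4; q5-0->q5; q5-1->q3; q6-0->q6; q6-1->q6; q7-0->q7; q7-1->q6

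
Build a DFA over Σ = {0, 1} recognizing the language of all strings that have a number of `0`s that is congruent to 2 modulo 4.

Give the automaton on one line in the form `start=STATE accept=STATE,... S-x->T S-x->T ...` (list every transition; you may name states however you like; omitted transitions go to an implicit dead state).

start=q0 accept=q2 q0-0->q1 q0-1->q0 q1-0->q2 q1-1->q1 q2-0->q3 q2-1->q2 q3-0->q0 q3-1->q3

The only thing that matters is how many `0`s have appeared, reduced mod 4. Use one state per residue: q0 for 0, …, q3 for 3. Reading `0` moves to the next residue; anything else stays put. q2 is accepting.
With 4 states:
        0   1  
>  q0   q1  q0 
   q1   q2  q1 
 * q2   q3  q2 
   q3   q0  q3 
(> = start, * = accepting)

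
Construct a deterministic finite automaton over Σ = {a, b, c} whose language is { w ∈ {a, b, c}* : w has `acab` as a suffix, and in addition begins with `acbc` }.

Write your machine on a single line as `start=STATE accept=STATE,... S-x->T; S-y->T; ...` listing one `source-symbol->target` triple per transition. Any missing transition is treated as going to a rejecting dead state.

Build one automaton per condition and run them in lockstep. One (5 states) tracks how much of the suffix `acab` has currently been matched; the other (6 states) tracks whether the input so far still matches the prefix `acbc`. Each combined state is a pair, one component from each; accept when both components accept. Equivalent product states are then merged.
With 10 states:
        a   b   c  
>  s0   s1  s2  s2 
   s1   s2  s2  s3 
   s2   s2  s2  s2 
   s3   s2  s4  s2 
   s4   s2  s2  s5 
   s5   s6  s5  s5 
   s6   s6  s5  s7 
   s7   s8  s5  s5 
   s8   s6  s9  s7 
 * s9   s6  s5  s5 
(> = start, * = accepting)

start=s0; accept=s9; s0-a->s1; s0-b->s2; s0-c->s2; s1-a->s2; s1-b->s2; s1-c->s3; s2-a->s2; s2-b->s2; s2-c->s2; s3-a->s2; s3-b->s4; s3-c->s2; s4-a->s2; s4-b->s2; s4-c->s5; s5-a->s6; s5-b->s5; s5-c->s5; s6-a->s6; s6-b->s5; s6-c->s7; s7-a->s8; s7-b->s5; s7-c->s5; s8-a->s6; s8-b->s9; s8-c->s7; s9-a->s6; s9-b->s5; s9-c->s5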